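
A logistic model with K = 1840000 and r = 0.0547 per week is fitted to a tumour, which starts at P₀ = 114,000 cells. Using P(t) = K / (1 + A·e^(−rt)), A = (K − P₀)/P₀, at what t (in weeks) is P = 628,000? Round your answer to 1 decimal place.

t ≈ 37.7 weeks

A = (1840000 − 114000)/114000 = 15.14035
628000 = 1840000/(1 + 15.14035·e^(−0.0547t)) → 1 + 15.14035·e^(−0.0547t) = 2.92994
e^(−0.0547t) = 0.12747 → t = ln(7.845)/0.0547 = 2.05988/0.0547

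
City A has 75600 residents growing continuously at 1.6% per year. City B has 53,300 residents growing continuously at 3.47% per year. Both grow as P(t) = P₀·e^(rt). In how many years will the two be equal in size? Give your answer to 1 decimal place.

75600·e^(0.016t) = 53300·e^(0.0347t)
75600/53300 = e^((0.0347 − 0.016)t) → ln(1.41839) = 0.0187·t
t = 0.34952 / 0.0187

t ≈ 18.7 years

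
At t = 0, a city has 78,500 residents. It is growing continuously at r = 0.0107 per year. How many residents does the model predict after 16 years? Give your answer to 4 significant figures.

P(16) = 78500 · e^(0.0107·16) = 78500 · e^(0.1712)
= 78500 · 1.18673 ≈ 93158.15

≈ 93,160 residents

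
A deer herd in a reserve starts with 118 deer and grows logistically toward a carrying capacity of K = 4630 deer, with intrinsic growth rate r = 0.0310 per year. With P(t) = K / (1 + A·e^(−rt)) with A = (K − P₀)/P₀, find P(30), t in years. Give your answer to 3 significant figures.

≈ 288 deer

A = (4630 − 118)/118 = 38.23729
P(30) = 4630 / (1 + 38.23729·e^(−0.031·30)) = 4630 / (1 + 38.23729·0.394554)
= 4630 / 16.08666 ≈ 287.82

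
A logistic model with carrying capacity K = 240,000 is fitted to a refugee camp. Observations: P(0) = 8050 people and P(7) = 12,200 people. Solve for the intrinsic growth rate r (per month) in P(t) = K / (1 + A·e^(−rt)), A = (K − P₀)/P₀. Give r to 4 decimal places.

r ≈ 0.0620 per month

A = (240000 − 8050)/8050 = 28.81366
12200 = 240000/(1 + 28.81366·e^(−r·7)) → e^(−7r) = (19.67213 − 1)/28.81366 = 0.64803
r = −ln(0.64803)/7 = 0.43382/7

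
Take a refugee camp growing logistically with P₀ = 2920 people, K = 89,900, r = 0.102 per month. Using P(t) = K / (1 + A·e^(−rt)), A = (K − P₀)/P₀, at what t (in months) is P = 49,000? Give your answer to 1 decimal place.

A = (89900 − 2920)/2920 = 29.78767
49000 = 89900/(1 + 29.78767·e^(−0.102t)) → 1 + 29.78767·e^(−0.102t) = 1.83469
e^(−0.102t) = 0.028021 → t = ln(35.68694)/0.102 = 3.57478/0.102

t ≈ 35.0 months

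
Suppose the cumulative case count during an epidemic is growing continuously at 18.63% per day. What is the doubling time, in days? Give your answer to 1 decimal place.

doubling time = ln(2) / |r| = 0.69315 / 0.1863

doubling time ≈ 3.7 days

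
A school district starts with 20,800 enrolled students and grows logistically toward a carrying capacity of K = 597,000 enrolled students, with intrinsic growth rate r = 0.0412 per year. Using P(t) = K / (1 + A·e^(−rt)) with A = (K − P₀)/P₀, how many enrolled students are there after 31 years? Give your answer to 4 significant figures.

A = (597000 − 20800)/20800 = 27.70192
P(31) = 597000 / (1 + 27.70192·e^(−0.0412·31)) = 597000 / (1 + 27.70192·0.278817)
= 597000 / 8.72376 ≈ 68433.76

≈ 68,430 enrolled students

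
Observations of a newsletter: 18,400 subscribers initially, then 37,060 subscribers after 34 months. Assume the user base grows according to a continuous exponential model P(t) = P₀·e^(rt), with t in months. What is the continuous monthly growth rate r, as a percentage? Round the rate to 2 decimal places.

r ≈ 2.06% per month

37060 = 18400 · e^(r·34)
e^(34r) = 37060/18400 = 2.01413
r = ln(2.01413) / 34 = 0.70019 / 34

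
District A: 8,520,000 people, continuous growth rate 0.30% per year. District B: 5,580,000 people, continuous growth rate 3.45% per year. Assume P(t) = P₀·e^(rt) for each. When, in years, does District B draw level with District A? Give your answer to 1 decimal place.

8520000·e^(0.003t) = 5580000·e^(0.0345t)
8520000/5580000 = e^((0.0345 − 0.003)t) → ln(1.52688) = 0.0315·t
t = 0.42323 / 0.0315

t ≈ 13.4 years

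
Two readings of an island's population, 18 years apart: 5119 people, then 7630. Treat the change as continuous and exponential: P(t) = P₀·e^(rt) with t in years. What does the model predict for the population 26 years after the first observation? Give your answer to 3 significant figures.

≈ 9,110 people

r = ln(7630/5119) / 18 ≈ 0.022174 per year
P(26) = 5119 · e^(0.022174·26) = 5119 · 1.77983 ≈ 9110.96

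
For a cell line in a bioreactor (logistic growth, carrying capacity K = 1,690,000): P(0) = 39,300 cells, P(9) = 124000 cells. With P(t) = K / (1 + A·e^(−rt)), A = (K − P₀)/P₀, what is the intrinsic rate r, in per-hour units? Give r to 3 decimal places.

A = (1690000 − 39300)/39300 = 42.00254
124000 = 1690000/(1 + 42.00254·e^(−r·9)) → e^(−9r) = (13.62903 − 1)/42.00254 = 0.300673
r = −ln(0.300673)/9 = 1.20173/9

r ≈ 0.134 per hour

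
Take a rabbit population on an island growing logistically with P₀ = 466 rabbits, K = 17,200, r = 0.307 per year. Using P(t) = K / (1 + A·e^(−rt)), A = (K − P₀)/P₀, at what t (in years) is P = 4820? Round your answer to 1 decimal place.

A = (17200 − 466)/466 = 35.90987
4820 = 17200/(1 + 35.90987·e^(−0.307t)) → 1 + 35.90987·e^(−0.307t) = 3.56846
e^(−0.307t) = 0.071525 → t = ln(13.98106)/0.307 = 2.6377/0.307

t ≈ 8.6 years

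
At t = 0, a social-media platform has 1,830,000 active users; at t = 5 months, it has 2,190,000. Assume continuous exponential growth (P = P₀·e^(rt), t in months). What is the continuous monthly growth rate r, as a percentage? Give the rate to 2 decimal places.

2190000 = 1830000 · e^(r·5)
e^(5r) = 2190000/1830000 = 1.19672
r = ln(1.19672) / 5 = 0.17959 / 5

r ≈ 3.59% per month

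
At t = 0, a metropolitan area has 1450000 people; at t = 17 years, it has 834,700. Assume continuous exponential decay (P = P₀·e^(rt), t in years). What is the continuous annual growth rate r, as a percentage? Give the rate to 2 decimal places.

834700 = 1450000 · e^(r·17)
e^(17r) = 834700/1450000 = 0.57566
r = ln(0.57566) / 17 = -0.55225 / 17

r ≈ -3.25% per year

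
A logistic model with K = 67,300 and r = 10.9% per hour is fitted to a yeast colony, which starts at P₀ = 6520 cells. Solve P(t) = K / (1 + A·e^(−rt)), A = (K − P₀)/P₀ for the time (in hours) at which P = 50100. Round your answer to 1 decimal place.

A = (67300 − 6520)/6520 = 9.32209
50100 = 67300/(1 + 9.32209·e^(−0.109t)) → 1 + 9.32209·e^(−0.109t) = 1.34331
e^(−0.109t) = 0.036828 → t = ln(27.15329)/0.109 = 3.3015/0.109

t ≈ 30.3 hours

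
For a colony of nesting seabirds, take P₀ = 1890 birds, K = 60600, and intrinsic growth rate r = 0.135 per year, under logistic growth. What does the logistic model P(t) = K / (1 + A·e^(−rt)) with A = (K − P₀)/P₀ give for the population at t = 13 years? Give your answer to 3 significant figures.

A = (60600 − 1890)/1890 = 31.06349
P(13) = 60600 / (1 + 31.06349·e^(−0.135·13)) = 60600 / (1 + 31.06349·0.172907)
= 60600 / 6.3711 ≈ 9511.7

≈ 9,510 birds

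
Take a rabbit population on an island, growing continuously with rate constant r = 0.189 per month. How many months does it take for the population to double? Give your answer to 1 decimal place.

doubling time ≈ 3.7 months

doubling time = ln(2) / |r| = 0.69315 / 0.189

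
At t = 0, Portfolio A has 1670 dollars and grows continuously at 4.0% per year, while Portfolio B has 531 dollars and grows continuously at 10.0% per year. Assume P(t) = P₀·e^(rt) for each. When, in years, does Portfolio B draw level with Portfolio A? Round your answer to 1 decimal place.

t ≈ 19.1 years

1670·e^(0.04t) = 531·e^(0.1t)
1670/531 = e^((0.1 − 0.04)t) → ln(3.14501) = 0.06·t
t = 1.14582 / 0.06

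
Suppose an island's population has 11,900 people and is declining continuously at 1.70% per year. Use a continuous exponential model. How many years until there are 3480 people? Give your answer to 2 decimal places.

t ≈ 72.32 years

3480 = 11900 · e^(-0.017·t)
t = ln(3480/11900) / -0.017 = ln(0.29244) / -0.017 = -1.22951 / -0.017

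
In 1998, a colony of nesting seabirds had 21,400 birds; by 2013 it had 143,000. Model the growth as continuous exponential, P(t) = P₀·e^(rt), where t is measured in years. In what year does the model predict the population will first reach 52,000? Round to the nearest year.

year 2005

r = ln(143000/21400) / 15 = 1.89945/15 ≈ 0.12663 per year
t = ln(52000/21400) / r = 0.88785/0.12663 ≈ 7.01 years after 1998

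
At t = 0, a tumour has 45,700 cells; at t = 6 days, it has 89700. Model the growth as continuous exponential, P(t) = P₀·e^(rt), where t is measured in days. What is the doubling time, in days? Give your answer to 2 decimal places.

r = ln(89700/45700) / 6 = ln(1.9628) / 6 ≈ 0.112395 per day
doubling time = ln 2 / |r| = 0.69315 / 0.112395

doubling time ≈ 6.17 days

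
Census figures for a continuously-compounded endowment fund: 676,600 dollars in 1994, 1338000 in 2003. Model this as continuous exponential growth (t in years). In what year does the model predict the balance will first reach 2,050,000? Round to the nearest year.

r = ln(1338000/676600) / 9 = 0.68185/9 ≈ 0.075761 per year
t = ln(2050000/676600) / r = 1.10851/0.075761 ≈ 14.63 years after 1994

year 2009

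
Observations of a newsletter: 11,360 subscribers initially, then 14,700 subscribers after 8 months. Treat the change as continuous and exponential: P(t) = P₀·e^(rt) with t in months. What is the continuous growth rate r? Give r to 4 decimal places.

14700 = 11360 · e^(r·8)
e^(8r) = 14700/11360 = 1.29401
r = ln(1.29401) / 8 = 0.25775 / 8

r ≈ 0.0322 per month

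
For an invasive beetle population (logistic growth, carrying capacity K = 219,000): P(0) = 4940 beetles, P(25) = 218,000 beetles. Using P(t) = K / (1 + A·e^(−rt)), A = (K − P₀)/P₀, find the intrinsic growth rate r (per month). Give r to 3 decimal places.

r ≈ 0.366 per month

A = (219000 − 4940)/4940 = 43.33198
218000 = 219000/(1 + 43.33198·e^(−r·25)) → e^(−25r) = (1.00459 − 1)/43.33198 = 0.000106
r = −ln(0.000106)/25 = 9.15339/25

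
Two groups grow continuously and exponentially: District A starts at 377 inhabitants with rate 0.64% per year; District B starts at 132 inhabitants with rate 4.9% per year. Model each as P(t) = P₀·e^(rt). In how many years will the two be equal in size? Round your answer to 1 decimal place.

t ≈ 24.6 years

377·e^(0.0064t) = 132·e^(0.049t)
377/132 = e^((0.049 − 0.0064)t) → ln(2.85606) = 0.0426·t
t = 1.04944 / 0.0426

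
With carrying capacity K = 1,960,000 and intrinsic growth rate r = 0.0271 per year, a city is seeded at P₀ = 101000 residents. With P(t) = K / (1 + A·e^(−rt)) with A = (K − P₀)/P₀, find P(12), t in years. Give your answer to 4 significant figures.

A = (1960000 − 101000)/101000 = 18.40594
P(12) = 1960000 / (1 + 18.40594·e^(−0.0271·12)) = 1960000 / (1 + 18.40594·0.722383)
= 1960000 / 14.29614 ≈ 137099.98

≈ 137,100 residents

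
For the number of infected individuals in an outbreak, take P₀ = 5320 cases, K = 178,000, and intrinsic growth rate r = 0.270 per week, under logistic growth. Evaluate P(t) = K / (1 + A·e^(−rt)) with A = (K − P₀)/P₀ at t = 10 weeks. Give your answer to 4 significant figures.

A = (178000 − 5320)/5320 = 32.45865
P(10) = 178000 / (1 + 32.45865·e^(−0.27·10)) = 178000 / (1 + 32.45865·0.067206)
= 178000 / 3.1814 ≈ 55950.21

≈ 55,950 cases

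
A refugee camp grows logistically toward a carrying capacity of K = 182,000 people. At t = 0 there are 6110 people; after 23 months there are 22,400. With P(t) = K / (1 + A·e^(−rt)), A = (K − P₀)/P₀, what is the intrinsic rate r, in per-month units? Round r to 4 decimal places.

r ≈ 0.0607 per month

A = (182000 − 6110)/6110 = 28.78723
22400 = 182000/(1 + 28.78723·e^(−r·23)) → e^(−23r) = (8.125 − 1)/28.78723 = 0.247506
r = −ln(0.247506)/23 = 1.39632/23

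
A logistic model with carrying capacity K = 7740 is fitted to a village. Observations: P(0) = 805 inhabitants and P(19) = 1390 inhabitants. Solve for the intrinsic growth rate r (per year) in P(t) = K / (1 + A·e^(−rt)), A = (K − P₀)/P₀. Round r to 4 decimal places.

A = (7740 − 805)/805 = 8.61491
1390 = 7740/(1 + 8.61491·e^(−r·19)) → e^(−19r) = (5.56835 − 1)/8.61491 = 0.530284
r = −ln(0.530284)/19 = 0.63434/19

r ≈ 0.0334 per year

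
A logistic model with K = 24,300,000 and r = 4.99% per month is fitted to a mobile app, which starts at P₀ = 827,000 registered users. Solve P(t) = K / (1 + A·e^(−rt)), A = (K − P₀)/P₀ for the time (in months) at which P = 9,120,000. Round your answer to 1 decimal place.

t ≈ 56.8 months

A = (24300000 − 827000)/827000 = 28.38331
9120000 = 24300000/(1 + 28.38331·e^(−0.0499t)) → 1 + 28.38331·e^(−0.0499t) = 2.66447
e^(−0.0499t) = 0.058643 → t = ln(17.05243)/0.0499 = 2.83629/0.0499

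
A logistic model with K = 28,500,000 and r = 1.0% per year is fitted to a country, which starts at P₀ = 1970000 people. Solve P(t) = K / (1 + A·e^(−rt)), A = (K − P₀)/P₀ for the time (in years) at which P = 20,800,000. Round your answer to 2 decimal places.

t ≈ 359.40 years

A = (28500000 − 1970000)/1970000 = 13.46701
20800000 = 28500000/(1 + 13.46701·e^(−0.01t)) → 1 + 13.46701·e^(−0.01t) = 1.37019
e^(−0.01t) = 0.027489 → t = ln(36.3784)/0.01 = 3.59398/0.01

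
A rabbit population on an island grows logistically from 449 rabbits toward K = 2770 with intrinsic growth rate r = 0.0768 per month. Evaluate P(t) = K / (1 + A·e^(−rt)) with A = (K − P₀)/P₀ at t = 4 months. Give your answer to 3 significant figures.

A = (2770 − 449)/449 = 5.16927
P(4) = 2770 / (1 + 5.16927·e^(−0.0768·4)) = 2770 / (1 + 5.16927·0.735503)
= 2770 / 4.80201 ≈ 576.84

≈ 577 rabbits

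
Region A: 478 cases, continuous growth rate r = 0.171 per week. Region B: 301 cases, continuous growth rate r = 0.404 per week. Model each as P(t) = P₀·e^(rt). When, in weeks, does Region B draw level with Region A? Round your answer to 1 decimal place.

t ≈ 2.0 weeks

478·e^(0.171t) = 301·e^(0.404t)
478/301 = e^((0.404 − 0.171)t) → ln(1.58804) = 0.233·t
t = 0.4625 / 0.233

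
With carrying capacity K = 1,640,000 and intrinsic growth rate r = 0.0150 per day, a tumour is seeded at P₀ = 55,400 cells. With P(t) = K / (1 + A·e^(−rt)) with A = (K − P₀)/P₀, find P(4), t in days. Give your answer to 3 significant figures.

≈ 58,700 cells

A = (1640000 − 55400)/55400 = 28.60289
P(4) = 1640000 / (1 + 28.60289·e^(−0.015·4)) = 1640000 / (1 + 28.60289·0.941765)
= 1640000 / 27.93719 ≈ 58703.12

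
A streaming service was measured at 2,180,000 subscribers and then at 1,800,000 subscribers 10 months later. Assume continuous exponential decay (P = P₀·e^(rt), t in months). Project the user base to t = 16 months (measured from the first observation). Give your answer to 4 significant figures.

≈ 1,605,000 subscribers

r = ln(1800000/2180000) / 10 ≈ -0.019154 per month
P(16) = 2180000 · e^(-0.019154·16) = 2180000 · 0.73605 ≈ 1604582.72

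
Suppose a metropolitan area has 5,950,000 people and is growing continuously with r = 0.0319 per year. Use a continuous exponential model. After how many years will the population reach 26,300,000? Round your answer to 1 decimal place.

t ≈ 46.6 years

26300000 = 5950000 · e^(0.0319·t)
t = ln(26300000/5950000) / 0.0319 = ln(4.42017) / 0.0319 = 1.48618 / 0.0319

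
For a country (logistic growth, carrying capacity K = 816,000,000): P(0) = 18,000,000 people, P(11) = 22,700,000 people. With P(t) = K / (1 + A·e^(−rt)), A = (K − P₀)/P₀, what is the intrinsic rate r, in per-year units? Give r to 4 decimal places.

A = (816000000 − 18000000)/18000000 = 44.33333
22700000 = 816000000/(1 + 44.33333·e^(−r·11)) → e^(−11r) = (35.94714 − 1)/44.33333 = 0.788281
r = −ln(0.788281)/11 = 0.2379/11

r ≈ 0.0216 per year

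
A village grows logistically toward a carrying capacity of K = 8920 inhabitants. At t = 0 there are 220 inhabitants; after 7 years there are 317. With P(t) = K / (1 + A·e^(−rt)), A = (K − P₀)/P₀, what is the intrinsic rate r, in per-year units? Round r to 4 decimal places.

A = (8920 − 220)/220 = 39.54545
317 = 8920/(1 + 39.54545·e^(−r·7)) → e^(−7r) = (28.1388 − 1)/39.54545 = 0.686269
r = −ln(0.686269)/7 = 0.37649/7

r ≈ 0.0538 per year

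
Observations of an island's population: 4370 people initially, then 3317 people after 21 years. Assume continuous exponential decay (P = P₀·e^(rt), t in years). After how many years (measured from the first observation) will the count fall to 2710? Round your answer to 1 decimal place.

r = ln(3317/4370) / 21 ≈ -0.013129 per year
t = ln(2710/4370) / r = -0.47781 / -0.013129 ≈ 36.395

t ≈ 36.4 years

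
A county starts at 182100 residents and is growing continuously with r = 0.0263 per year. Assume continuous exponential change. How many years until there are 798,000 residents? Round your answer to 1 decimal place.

798000 = 182100 · e^(0.0263·t)
t = ln(798000/182100) / 0.0263 = ln(4.38221) / 0.0263 = 1.47755 / 0.0263

t ≈ 56.2 years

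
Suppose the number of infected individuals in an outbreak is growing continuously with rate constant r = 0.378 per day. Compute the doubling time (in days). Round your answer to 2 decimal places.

doubling time ≈ 1.83 days

doubling time = ln(2) / |r| = 0.69315 / 0.378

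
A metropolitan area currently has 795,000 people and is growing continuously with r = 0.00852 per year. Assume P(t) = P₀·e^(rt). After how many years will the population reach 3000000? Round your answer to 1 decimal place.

3000000 = 795000 · e^(0.00852·t)
t = ln(3000000/795000) / 0.00852 = ln(3.77358) / 0.00852 = 1.32803 / 0.00852

t ≈ 155.9 years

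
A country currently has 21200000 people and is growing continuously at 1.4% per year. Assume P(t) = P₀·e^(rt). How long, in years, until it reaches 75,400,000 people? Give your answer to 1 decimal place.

75400000 = 21200000 · e^(0.014·t)
t = ln(75400000/21200000) / 0.014 = ln(3.5566) / 0.014 = 1.26881 / 0.014

t ≈ 90.6 years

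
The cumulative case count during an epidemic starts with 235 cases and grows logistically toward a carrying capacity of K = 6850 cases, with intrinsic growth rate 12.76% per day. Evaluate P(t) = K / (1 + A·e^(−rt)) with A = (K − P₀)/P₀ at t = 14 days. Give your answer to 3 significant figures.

A = (6850 − 235)/235 = 28.14894
P(14) = 6850 / (1 + 28.14894·e^(−0.1276·14)) = 6850 / (1 + 28.14894·0.167562)
= 6850 / 5.7167 ≈ 1198.24

≈ 1,200 cases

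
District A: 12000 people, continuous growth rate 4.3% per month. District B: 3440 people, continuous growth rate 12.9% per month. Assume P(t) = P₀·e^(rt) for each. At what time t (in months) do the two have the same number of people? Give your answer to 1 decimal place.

12000·e^(0.043t) = 3440·e^(0.129t)
12000/3440 = e^((0.129 − 0.043)t) → ln(3.48837) = 0.086·t
t = 1.24944 / 0.086

t ≈ 14.5 months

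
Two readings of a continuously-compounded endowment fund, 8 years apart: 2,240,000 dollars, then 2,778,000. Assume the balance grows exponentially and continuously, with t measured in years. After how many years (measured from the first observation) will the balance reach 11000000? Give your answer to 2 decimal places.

t ≈ 59.15 years

r = ln(2778000/2240000) / 8 ≈ 0.026907 per year
t = ln(11000000/2240000) / r = 1.59142 / 0.026907 ≈ 59.145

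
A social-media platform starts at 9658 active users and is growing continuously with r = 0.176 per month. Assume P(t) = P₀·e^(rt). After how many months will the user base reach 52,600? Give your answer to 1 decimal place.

52600 = 9658 · e^(0.176·t)
t = ln(52600/9658) / 0.176 = ln(5.44626) / 0.176 = 1.69493 / 0.176

t ≈ 9.6 months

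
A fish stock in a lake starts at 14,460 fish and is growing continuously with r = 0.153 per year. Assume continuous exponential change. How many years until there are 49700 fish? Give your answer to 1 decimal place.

t ≈ 8.1 years

49700 = 14460 · e^(0.153·t)
t = ln(49700/14460) / 0.153 = ln(3.43707) / 0.153 = 1.23462 / 0.153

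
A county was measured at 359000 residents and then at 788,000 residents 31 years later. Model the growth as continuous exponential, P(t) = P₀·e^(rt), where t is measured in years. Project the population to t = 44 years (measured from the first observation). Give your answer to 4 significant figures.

r = ln(788000/359000) / 31 ≈ 0.025361 per year
P(44) = 359000 · e^(0.025361·44) = 359000 · 3.0522 ≈ 1095739.41

≈ 1,096,000 residents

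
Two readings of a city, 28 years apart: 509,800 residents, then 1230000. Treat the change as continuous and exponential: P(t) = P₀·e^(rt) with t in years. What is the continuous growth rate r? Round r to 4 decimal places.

1230000 = 509800 · e^(r·28)
e^(28r) = 1230000/509800 = 2.41271
r = ln(2.41271) / 28 = 0.88075 / 28

r ≈ 0.0315 per year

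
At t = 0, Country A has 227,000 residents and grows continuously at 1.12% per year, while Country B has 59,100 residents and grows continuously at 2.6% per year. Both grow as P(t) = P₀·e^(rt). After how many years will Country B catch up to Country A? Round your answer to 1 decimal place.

227000·e^(0.0112t) = 59100·e^(0.026t)
227000/59100 = e^((0.026 − 0.0112)t) → ln(3.84095) = 0.0148·t
t = 1.34572 / 0.0148

t ≈ 90.9 years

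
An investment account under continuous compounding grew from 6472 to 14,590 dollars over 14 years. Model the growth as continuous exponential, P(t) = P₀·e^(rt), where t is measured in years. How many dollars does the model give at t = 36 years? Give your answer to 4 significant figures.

r = ln(14590/6472) / 14 ≈ 0.058061 per year
P(36) = 6472 · e^(0.058061·36) = 6472 · 8.08644 ≈ 52335.45

≈ 52,340 dollars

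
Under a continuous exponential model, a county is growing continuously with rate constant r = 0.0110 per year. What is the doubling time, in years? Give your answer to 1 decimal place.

doubling time = ln(2) / |r| = 0.69315 / 0.011

doubling time ≈ 63.0 years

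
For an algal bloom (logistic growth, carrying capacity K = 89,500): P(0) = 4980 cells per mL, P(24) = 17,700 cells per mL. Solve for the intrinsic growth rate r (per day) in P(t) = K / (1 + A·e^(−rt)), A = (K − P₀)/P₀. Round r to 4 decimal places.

r ≈ 0.0596 per day

A = (89500 − 4980)/4980 = 16.97189
17700 = 89500/(1 + 16.97189·e^(−r·24)) → e^(−24r) = (5.0565 − 1)/16.97189 = 0.239013
r = −ln(0.239013)/24 = 1.43124/24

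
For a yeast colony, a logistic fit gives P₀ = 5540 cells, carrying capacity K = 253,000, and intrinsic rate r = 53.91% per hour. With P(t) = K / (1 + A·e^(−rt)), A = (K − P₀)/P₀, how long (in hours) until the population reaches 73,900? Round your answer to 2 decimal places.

A = (253000 − 5540)/5540 = 44.66787
73900 = 253000/(1 + 44.66787·e^(−0.5391t)) → 1 + 44.66787·e^(−0.5391t) = 3.42355
e^(−0.5391t) = 0.054257 → t = ln(18.4308)/0.5391 = 2.91402/0.5391

t ≈ 5.41 hours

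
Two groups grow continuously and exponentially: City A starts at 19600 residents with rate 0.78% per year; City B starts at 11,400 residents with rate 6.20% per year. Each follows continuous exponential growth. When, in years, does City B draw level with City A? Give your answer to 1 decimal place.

19600·e^(0.0078t) = 11400·e^(0.062t)
19600/11400 = e^((0.062 − 0.0078)t) → ln(1.7193) = 0.0542·t
t = 0.54192 / 0.0542

t ≈ 10.0 years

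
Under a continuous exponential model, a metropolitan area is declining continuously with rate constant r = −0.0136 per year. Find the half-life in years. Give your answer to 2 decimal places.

half-life = ln(2) / |r| = 0.69315 / 0.0136

half-life ≈ 50.97 years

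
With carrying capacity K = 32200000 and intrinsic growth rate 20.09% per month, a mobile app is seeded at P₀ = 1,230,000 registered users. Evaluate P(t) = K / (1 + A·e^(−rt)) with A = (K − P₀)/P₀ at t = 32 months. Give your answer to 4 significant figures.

≈ 30,940,000 registered users

A = (32200000 − 1230000)/1230000 = 25.17886
P(32) = 32200000 / (1 + 25.17886·e^(−0.2009·32)) = 32200000 / (1 + 25.17886·0.001614)
= 32200000 / 1.04065 ≈ 30942246.4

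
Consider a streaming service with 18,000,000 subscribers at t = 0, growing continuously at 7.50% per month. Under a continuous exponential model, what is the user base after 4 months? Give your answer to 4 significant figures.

P(4) = 18000000 · e^(0.075·4) = 18000000 · e^(0.3)
= 18000000 · 1.34986 ≈ 24297458.54

≈ 24,300,000 subscribers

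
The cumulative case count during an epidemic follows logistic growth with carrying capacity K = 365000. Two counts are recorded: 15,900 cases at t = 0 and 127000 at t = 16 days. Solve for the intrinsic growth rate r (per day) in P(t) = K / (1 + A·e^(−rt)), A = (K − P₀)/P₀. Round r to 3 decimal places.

A = (365000 − 15900)/15900 = 21.95597
127000 = 365000/(1 + 21.95597·e^(−r·16)) → e^(−16r) = (2.87402 − 1)/21.95597 = 0.085353
r = −ln(0.085353)/16 = 2.46096/16

r ≈ 0.154 per day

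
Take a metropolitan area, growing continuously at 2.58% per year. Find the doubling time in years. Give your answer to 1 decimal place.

doubling time = ln(2) / |r| = 0.69315 / 0.0258

doubling time ≈ 26.9 years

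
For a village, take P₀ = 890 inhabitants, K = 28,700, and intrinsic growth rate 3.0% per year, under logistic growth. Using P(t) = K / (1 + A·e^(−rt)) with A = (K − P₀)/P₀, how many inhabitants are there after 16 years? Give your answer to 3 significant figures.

A = (28700 − 890)/890 = 31.24719
P(16) = 28700 / (1 + 31.24719·e^(−0.03·16)) = 28700 / (1 + 31.24719·0.618783)
= 28700 / 20.33524 ≈ 1411.34

≈ 1,410 inhabitants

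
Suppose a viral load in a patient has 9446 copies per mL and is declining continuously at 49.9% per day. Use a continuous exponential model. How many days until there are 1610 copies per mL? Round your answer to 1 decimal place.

1610 = 9446 · e^(-0.499·t)
t = ln(1610/9446) / -0.499 = ln(0.17044) / -0.499 = -1.76936 / -0.499

t ≈ 3.5 days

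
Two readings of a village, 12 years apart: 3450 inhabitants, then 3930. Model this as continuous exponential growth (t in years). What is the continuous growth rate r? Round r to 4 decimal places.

3930 = 3450 · e^(r·12)
e^(12r) = 3930/3450 = 1.13913
r = ln(1.13913) / 12 = 0.13027 / 12

r ≈ 0.0109 per year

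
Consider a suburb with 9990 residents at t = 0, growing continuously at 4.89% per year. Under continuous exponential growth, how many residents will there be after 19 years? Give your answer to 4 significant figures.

P(19) = 9990 · e^(0.0489·19) = 9990 · e^(0.9291)
= 9990 · 2.53223 ≈ 25296.97

≈ 25,300 residents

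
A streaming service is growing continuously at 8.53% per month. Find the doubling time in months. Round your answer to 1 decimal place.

doubling time ≈ 8.1 months

doubling time = ln(2) / |r| = 0.69315 / 0.0853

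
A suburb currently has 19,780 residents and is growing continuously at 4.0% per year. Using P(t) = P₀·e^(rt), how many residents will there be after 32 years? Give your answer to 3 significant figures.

P(32) = 19780 · e^(0.04·32) = 19780 · e^(1.28)
= 19780 · 3.59664 ≈ 71141.53

≈ 71,100 residents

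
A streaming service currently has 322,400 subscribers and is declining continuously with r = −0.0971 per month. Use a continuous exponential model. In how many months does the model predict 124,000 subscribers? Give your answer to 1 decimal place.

124000 = 322400 · e^(-0.0971·t)
t = ln(124000/322400) / -0.0971 = ln(0.38462) / -0.0971 = -0.95551 / -0.0971

t ≈ 9.8 months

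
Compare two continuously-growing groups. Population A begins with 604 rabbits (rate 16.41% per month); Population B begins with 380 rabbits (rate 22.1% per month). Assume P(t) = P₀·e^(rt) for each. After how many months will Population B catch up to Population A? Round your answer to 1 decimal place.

604·e^(0.1641t) = 380·e^(0.221t)
604/380 = e^((0.221 − 0.1641)t) → ln(1.58947) = 0.0569·t
t = 0.4634 / 0.0569

t ≈ 8.1 months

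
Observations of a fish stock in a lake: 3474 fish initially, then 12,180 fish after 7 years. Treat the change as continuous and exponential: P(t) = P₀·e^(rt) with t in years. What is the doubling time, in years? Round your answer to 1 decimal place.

r = ln(12180/3474) / 7 = ln(3.50604) / 7 ≈ 0.179213 per year
doubling time = ln 2 / |r| = 0.69315 / 0.179213

doubling time ≈ 3.9 years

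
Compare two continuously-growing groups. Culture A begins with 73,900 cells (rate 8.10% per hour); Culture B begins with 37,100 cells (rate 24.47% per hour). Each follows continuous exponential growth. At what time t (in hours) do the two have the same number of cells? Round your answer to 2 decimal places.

73900·e^(0.081t) = 37100·e^(0.2447t)
73900/37100 = e^((0.2447 − 0.081)t) → ln(1.99191) = 0.1637·t
t = 0.6891 / 0.1637

t ≈ 4.21 hours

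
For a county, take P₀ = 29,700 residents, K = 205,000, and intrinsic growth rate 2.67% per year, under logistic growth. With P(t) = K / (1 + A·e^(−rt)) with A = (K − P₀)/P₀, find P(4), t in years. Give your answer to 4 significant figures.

A = (205000 − 29700)/29700 = 5.90236
P(4) = 205000 / (1 + 5.90236·e^(−0.0267·4)) = 205000 / (1 + 5.90236·0.898705)
= 205000 / 6.30448 ≈ 32516.56

≈ 32,520 residents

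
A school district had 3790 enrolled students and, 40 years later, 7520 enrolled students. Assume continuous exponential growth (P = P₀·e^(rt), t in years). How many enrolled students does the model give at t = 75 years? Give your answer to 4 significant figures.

≈ 13,700 enrolled students

r = ln(7520/3790) / 40 ≈ 0.01713 per year
P(75) = 3790 · e^(0.01713·75) = 3790 · 3.61377 ≈ 13696.17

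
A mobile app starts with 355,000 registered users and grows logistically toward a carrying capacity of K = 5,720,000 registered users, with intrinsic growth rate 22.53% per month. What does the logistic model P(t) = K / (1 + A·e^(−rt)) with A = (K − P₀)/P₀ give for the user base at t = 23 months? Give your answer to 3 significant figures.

A = (5720000 − 355000)/355000 = 15.11268
P(23) = 5720000 / (1 + 15.11268·e^(−0.2253·23)) = 5720000 / (1 + 15.11268·0.005617)
= 5720000 / 1.08489 ≈ 5272410.38

≈ 5,270,000 registered users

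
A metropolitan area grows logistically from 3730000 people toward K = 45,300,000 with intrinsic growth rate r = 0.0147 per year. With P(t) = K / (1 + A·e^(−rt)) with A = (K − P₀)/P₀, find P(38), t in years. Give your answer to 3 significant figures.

≈ 6,140,000 people

A = (45300000 − 3730000)/3730000 = 11.14477
P(38) = 45300000 / (1 + 11.14477·e^(−0.0147·38)) = 45300000 / (1 + 11.14477·0.572009)
= 45300000 / 7.37491 ≈ 6142444.94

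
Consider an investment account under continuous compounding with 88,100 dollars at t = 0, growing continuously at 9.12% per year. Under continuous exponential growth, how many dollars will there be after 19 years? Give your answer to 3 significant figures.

≈ 498,000 dollars

P(19) = 88100 · e^(0.0912·19) = 88100 · e^(1.7328)
= 88100 · 5.65647 ≈ 498335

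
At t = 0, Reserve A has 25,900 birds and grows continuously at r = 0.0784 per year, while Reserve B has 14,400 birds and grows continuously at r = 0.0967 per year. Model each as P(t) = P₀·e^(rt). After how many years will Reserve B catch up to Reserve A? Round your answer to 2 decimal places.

25900·e^(0.0784t) = 14400·e^(0.0967t)
25900/14400 = e^((0.0967 − 0.0784)t) → ln(1.79861) = 0.0183·t
t = 0.58701 / 0.0183

t ≈ 32.08 years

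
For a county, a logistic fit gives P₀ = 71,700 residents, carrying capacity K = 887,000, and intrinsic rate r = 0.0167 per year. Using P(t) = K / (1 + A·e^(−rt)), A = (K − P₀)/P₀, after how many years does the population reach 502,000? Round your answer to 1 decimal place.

A = (887000 − 71700)/71700 = 11.37099
502000 = 887000/(1 + 11.37099·e^(−0.0167t)) → 1 + 11.37099·e^(−0.0167t) = 1.76693
e^(−0.0167t) = 0.067446 → t = ln(14.82659)/0.0167 = 2.69642/0.0167

t ≈ 161.5 years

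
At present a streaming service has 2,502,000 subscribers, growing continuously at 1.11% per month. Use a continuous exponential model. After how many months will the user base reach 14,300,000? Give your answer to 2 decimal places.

14300000 = 2502000 · e^(0.0111·t)
t = ln(14300000/2502000) / 0.0111 = ln(5.71543) / 0.0111 = 1.74317 / 0.0111

t ≈ 157.04 months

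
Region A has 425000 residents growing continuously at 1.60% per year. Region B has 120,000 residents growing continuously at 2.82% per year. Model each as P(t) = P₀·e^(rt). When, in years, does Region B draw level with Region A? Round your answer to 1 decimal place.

425000·e^(0.016t) = 120000·e^(0.0282t)
425000/120000 = e^((0.0282 − 0.016)t) → ln(3.54167) = 0.0122·t
t = 1.2646 / 0.0122

t ≈ 103.7 years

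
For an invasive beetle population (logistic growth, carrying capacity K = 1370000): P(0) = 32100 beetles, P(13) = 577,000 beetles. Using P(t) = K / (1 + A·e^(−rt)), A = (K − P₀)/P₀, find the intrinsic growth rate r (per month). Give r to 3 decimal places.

r ≈ 0.262 per month

A = (1370000 − 32100)/32100 = 41.67913
577000 = 1370000/(1 + 41.67913·e^(−r·13)) → e^(−13r) = (2.37435 − 1)/41.67913 = 0.032975
r = −ln(0.032975)/13 = 3.41202/13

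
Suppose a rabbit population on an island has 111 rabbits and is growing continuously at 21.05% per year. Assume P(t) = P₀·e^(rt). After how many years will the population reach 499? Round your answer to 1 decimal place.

t ≈ 7.1 years

499 = 111 · e^(0.2105·t)
t = ln(499/111) / 0.2105 = ln(4.4955) / 0.2105 = 1.50308 / 0.2105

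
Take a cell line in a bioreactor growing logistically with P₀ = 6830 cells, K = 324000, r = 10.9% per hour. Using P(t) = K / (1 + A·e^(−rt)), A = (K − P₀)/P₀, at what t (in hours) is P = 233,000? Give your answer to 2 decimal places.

t ≈ 43.84 hours

A = (324000 − 6830)/6830 = 46.43777
233000 = 324000/(1 + 46.43777·e^(−0.109t)) → 1 + 46.43777·e^(−0.109t) = 1.39056
e^(−0.109t) = 0.00841 → t = ln(118.90111)/0.109 = 4.77829/0.109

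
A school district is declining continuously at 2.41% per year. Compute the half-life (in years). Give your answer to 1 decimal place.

half-life ≈ 28.8 years

half-life = ln(2) / |r| = 0.69315 / 0.0241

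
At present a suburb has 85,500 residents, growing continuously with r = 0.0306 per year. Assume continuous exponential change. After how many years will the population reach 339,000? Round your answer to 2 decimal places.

339000 = 85500 · e^(0.0306·t)
t = ln(339000/85500) / 0.0306 = ln(3.96491) / 0.0306 = 1.37748 / 0.0306

t ≈ 45.02 years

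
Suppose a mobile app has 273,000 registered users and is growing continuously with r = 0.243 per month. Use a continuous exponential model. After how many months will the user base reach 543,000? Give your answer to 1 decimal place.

t ≈ 2.8 months

543000 = 273000 · e^(0.243·t)
t = ln(543000/273000) / 0.243 = ln(1.98901) / 0.243 = 0.68764 / 0.243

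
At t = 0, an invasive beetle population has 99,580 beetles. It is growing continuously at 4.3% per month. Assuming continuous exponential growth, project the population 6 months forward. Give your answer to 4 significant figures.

≈ 128,900 beetles

P(6) = 99580 · e^(0.043·6) = 99580 · e^(0.258)
= 99580 · 1.29434 ≈ 128890.26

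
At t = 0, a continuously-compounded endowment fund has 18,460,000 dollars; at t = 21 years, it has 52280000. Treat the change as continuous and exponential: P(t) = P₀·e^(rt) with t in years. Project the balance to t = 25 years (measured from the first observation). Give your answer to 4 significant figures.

r = ln(52280000/18460000) / 21 ≈ 0.049572 per year
P(25) = 18460000 · e^(0.049572·25) = 18460000 · 3.45318 ≈ 63745657.37

≈ 63,750,000 dollars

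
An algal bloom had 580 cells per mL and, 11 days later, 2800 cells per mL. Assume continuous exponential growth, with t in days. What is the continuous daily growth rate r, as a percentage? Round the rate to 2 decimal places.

r ≈ 14.31% per day

2800 = 580 · e^(r·11)
e^(11r) = 2800/580 = 4.82759
r = ln(4.82759) / 11 = 1.57435 / 11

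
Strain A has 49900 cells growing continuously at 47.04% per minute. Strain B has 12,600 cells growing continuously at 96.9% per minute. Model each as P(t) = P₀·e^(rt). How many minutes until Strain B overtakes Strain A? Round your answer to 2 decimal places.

t ≈ 2.76 minutes

49900·e^(0.4704t) = 12600·e^(0.969t)
49900/12600 = e^((0.969 − 0.4704)t) → ln(3.96032) = 0.4986·t
t = 1.37632 / 0.4986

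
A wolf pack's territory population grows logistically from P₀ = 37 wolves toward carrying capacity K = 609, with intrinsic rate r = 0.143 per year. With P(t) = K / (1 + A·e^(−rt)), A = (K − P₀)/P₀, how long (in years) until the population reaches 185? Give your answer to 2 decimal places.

A = (609 − 37)/37 = 15.45946
185 = 609/(1 + 15.45946·e^(−0.143t)) → 1 + 15.45946·e^(−0.143t) = 3.29189
e^(−0.143t) = 0.148252 → t = ln(6.74528)/0.143 = 1.90884/0.143

t ≈ 13.35 years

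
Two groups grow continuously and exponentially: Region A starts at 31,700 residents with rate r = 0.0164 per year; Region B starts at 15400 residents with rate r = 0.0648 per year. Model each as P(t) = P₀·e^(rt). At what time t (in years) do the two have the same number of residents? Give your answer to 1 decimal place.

t ≈ 14.9 years

31700·e^(0.0164t) = 15400·e^(0.0648t)
31700/15400 = e^((0.0648 − 0.0164)t) → ln(2.05844) = 0.0484·t
t = 0.72195 / 0.0484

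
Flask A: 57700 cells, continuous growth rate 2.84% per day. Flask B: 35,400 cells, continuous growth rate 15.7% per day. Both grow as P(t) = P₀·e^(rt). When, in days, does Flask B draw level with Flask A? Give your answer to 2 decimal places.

t ≈ 3.80 days

57700·e^(0.0284t) = 35400·e^(0.157t)
57700/35400 = e^((0.157 − 0.0284)t) → ln(1.62994) = 0.1286·t
t = 0.48855 / 0.1286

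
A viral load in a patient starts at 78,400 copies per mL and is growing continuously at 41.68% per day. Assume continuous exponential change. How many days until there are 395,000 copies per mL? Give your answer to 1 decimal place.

t ≈ 3.9 days

395000 = 78400 · e^(0.4168·t)
t = ln(395000/78400) / 0.4168 = ln(5.03827) / 0.4168 = 1.61706 / 0.4168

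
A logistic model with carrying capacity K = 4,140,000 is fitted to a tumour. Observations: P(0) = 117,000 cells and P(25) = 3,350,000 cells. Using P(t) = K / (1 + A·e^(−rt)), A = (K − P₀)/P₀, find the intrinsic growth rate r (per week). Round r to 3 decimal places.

r ≈ 0.199 per week

A = (4140000 − 117000)/117000 = 34.38462
3350000 = 4140000/(1 + 34.38462·e^(−r·25)) → e^(−25r) = (1.23582 − 1)/34.38462 = 0.006858
r = −ln(0.006858)/25 = 4.98229/25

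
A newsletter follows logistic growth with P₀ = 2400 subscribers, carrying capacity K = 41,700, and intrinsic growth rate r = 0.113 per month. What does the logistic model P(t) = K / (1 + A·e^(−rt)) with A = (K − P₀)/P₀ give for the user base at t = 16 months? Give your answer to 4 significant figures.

≈ 11,320 subscribers

A = (41700 − 2400)/2400 = 16.375
P(16) = 41700 / (1 + 16.375·e^(−0.113·16)) = 41700 / (1 + 16.375·0.163982)
= 41700 / 3.6852 ≈ 11315.53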